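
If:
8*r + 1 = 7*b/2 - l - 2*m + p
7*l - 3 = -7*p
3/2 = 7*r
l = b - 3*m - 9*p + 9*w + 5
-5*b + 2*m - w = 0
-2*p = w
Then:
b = -108/121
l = -19/847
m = -2272/847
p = 382/847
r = 3/14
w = -764/847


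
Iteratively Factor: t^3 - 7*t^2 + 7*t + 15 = (t + 1)*(t^2 - 8*t + 15) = (t - 3)*(t + 1)*(t - 5)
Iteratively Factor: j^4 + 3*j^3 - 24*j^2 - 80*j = (j)*(j^3 + 3*j^2 - 24*j - 80) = j*(j + 4)*(j^2 - j - 20) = j*(j + 4)^2*(j - 5)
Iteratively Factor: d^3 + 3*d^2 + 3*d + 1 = (d + 1)*(d^2 + 2*d + 1) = (d + 1)^2*(d + 1)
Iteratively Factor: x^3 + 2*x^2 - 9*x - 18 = (x + 2)*(x^2 - 9) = (x + 2)*(x + 3)*(x - 3)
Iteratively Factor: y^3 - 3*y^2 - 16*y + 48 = (y - 4)*(y^2 + y - 12) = (y - 4)*(y + 4)*(y - 3)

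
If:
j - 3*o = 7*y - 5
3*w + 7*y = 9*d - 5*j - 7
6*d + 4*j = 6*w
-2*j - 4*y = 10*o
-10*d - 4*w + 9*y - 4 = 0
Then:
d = 1043/3658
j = -2319/1829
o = 89/1829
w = -2049/3658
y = 937/1829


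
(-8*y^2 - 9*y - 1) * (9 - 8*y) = 64*y^3 - 73*y - 9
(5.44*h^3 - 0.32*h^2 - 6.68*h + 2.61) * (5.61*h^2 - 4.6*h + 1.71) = 30.5184*h^5 - 26.8192*h^4 - 26.7004*h^3 + 44.8229*h^2 - 23.4288*h + 4.4631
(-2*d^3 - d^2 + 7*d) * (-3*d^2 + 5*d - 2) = 6*d^5 - 7*d^4 - 22*d^3 + 37*d^2 - 14*d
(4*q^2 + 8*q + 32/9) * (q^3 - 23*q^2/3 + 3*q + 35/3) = 4*q^5 - 68*q^4/3 - 412*q^3/9 + 1172*q^2/27 + 104*q + 1120/27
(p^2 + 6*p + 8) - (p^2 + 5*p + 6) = p + 2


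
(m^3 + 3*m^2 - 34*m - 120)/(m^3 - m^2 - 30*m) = (m + 4)/m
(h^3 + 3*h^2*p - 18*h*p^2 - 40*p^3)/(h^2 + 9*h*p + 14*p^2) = (h^2 + h*p - 20*p^2)/(h + 7*p)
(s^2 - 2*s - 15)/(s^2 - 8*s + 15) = (s + 3)/(s - 3)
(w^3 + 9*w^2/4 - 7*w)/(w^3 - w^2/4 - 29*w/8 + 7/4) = 2*w*(w + 4)/(2*w^2 + 3*w - 2)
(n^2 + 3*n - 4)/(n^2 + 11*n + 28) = (n - 1)/(n + 7)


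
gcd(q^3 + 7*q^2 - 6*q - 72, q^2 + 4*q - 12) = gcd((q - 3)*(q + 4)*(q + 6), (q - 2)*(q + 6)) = q + 6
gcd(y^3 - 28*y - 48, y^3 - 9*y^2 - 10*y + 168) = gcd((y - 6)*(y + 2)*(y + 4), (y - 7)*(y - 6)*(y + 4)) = y^2 - 2*y - 24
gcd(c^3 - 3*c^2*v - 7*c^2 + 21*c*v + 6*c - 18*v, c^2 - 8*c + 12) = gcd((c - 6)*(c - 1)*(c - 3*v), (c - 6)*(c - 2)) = c - 6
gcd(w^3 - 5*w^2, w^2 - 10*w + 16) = 1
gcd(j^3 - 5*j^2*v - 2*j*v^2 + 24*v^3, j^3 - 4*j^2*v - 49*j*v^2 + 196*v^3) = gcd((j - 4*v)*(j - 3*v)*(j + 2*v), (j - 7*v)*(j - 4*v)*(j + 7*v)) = -j + 4*v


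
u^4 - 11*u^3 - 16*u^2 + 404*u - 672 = (u - 8)*(u - 7)*(u - 2)*(u + 6)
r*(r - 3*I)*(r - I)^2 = r^4 - 5*I*r^3 - 7*r^2 + 3*I*r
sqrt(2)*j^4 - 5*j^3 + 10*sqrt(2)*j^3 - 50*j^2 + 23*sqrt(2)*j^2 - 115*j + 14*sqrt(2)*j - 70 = (j + 2)*(j + 7)*(j - 5*sqrt(2)/2)*(sqrt(2)*j + sqrt(2))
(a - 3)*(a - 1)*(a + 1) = a^3 - 3*a^2 - a + 3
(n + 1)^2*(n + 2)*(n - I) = n^4 + 4*n^3 - I*n^3 + 5*n^2 - 4*I*n^2 + 2*n - 5*I*n - 2*I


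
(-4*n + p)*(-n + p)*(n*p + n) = 4*n^3*p + 4*n^3 - 5*n^2*p^2 - 5*n^2*p + n*p^3 + n*p^2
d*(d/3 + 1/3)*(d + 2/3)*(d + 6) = d^4/3 + 23*d^3/9 + 32*d^2/9 + 4*d/3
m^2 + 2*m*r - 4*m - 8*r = (m - 4)*(m + 2*r)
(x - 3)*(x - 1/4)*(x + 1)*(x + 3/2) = x^4 - 3*x^3/4 - 47*x^2/8 - 3*x + 9/8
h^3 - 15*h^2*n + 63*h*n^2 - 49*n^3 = (h - 7*n)^2*(h - n)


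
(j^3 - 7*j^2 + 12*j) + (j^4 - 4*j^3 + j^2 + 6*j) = j^4 - 3*j^3 - 6*j^2 + 18*j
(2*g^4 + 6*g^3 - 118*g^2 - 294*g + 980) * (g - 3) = 2*g^5 - 136*g^3 + 60*g^2 + 1862*g - 2940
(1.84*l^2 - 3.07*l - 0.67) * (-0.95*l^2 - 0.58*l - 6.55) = -1.748*l^4 + 1.8493*l^3 - 9.6349*l^2 + 20.4971*l + 4.3885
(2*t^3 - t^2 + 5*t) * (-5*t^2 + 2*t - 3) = -10*t^5 + 9*t^4 - 33*t^3 + 13*t^2 - 15*t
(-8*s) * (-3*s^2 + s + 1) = 24*s^3 - 8*s^2 - 8*s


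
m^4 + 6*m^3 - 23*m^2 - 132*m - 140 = (m - 5)*(m + 2)^2*(m + 7)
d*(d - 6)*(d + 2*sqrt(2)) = d^3 - 6*d^2 + 2*sqrt(2)*d^2 - 12*sqrt(2)*d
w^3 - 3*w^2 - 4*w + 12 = (w - 3)*(w - 2)*(w + 2)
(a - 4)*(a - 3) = a^2 - 7*a + 12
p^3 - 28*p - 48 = (p - 6)*(p + 2)*(p + 4)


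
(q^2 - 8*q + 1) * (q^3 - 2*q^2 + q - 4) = q^5 - 10*q^4 + 18*q^3 - 14*q^2 + 33*q - 4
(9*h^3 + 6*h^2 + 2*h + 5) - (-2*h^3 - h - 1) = 11*h^3 + 6*h^2 + 3*h + 6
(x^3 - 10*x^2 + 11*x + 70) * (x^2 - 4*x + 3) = x^5 - 14*x^4 + 54*x^3 - 4*x^2 - 247*x + 210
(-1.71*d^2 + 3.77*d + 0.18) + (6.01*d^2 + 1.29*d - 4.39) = 4.3*d^2 + 5.06*d - 4.21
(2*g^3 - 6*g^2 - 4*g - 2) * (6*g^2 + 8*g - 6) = 12*g^5 - 20*g^4 - 84*g^3 - 8*g^2 + 8*g + 12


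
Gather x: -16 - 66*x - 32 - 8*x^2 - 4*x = -8*x^2 - 70*x - 48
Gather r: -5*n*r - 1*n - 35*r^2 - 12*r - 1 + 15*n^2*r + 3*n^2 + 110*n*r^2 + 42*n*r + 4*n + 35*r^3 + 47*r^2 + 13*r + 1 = 3*n^2 + 3*n + 35*r^3 + r^2*(110*n + 12) + r*(15*n^2 + 37*n + 1)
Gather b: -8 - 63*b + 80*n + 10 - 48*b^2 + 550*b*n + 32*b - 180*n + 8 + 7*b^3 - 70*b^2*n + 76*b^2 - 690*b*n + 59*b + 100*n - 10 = 7*b^3 + b^2*(28 - 70*n) + b*(28 - 140*n)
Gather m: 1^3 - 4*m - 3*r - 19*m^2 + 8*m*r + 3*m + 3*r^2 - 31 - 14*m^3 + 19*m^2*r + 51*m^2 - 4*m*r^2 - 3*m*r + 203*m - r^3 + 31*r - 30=-14*m^3 + m^2*(19*r + 32) + m*(-4*r^2 + 5*r + 202) - r^3 + 3*r^2 + 28*r - 60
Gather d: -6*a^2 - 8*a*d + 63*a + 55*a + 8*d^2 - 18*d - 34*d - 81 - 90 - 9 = -6*a^2 + 118*a + 8*d^2 + d*(-8*a - 52) - 180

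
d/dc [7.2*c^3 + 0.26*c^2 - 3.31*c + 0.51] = 21.6*c^2 + 0.52*c - 3.31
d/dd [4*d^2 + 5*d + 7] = 8*d + 5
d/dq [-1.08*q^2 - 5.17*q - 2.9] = -2.16*q - 5.17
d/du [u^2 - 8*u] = 2*u - 8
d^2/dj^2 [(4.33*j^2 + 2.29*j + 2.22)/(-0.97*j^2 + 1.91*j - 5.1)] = (-20.353704*j^3 + 115.990272*j^2 + 92.649744*j - 264.093264)/(0.912673*j^6 - 5.391357*j^5 + 25.011741*j^4 - 63.660491*j^3 + 131.50503*j^2 - 149.0373*j + 132.651)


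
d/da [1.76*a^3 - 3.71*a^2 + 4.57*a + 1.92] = 5.28*a^2 - 7.42*a + 4.57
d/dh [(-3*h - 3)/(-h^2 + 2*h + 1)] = 3*(h^2 - 2*h - 2*(h - 1)*(h + 1) - 1)/(-h^2 + 2*h + 1)^2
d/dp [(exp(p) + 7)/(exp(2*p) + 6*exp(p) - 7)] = -exp(p)/(exp(2*p) - 2*exp(p) + 1)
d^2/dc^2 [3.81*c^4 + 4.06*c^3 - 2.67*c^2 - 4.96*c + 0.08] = 45.72*c^2 + 24.36*c - 5.34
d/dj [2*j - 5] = 2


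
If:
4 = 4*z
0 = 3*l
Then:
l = 0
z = 1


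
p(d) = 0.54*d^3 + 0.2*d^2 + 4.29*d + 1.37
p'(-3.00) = 17.67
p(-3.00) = -24.28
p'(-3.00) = 17.67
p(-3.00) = -24.28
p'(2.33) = 14.02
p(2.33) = 19.28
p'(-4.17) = 30.79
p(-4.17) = -52.20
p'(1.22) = 7.19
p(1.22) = 7.88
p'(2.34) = 14.10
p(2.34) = 19.42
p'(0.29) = 4.54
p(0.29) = 2.64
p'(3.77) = 28.82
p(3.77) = 49.32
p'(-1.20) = 6.14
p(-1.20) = -4.42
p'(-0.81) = 5.03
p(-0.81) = -2.26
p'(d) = 1.62*d^2 + 0.4*d + 4.29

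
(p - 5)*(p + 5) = p^2 - 25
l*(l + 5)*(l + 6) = l^3 + 11*l^2 + 30*l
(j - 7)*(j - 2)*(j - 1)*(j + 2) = j^4 - 8*j^3 + 3*j^2 + 32*j - 28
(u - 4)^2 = u^2 - 8*u + 16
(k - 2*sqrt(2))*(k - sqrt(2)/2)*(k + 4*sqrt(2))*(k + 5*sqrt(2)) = k^4 + 13*sqrt(2)*k^3/2 - 3*k^2 - 82*sqrt(2)*k + 80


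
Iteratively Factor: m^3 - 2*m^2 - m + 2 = (m - 1)*(m^2 - m - 2) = (m - 2)*(m - 1)*(m + 1)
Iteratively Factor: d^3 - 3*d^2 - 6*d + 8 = (d - 1)*(d^2 - 2*d - 8) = (d - 4)*(d - 1)*(d + 2)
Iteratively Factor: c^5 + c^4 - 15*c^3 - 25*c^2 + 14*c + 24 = (c + 2)*(c^4 - c^3 - 13*c^2 + c + 12) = (c + 1)*(c + 2)*(c^3 - 2*c^2 - 11*c + 12) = (c - 4)*(c + 1)*(c + 2)*(c^2 + 2*c - 3) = (c - 4)*(c + 1)*(c + 2)*(c + 3)*(c - 1)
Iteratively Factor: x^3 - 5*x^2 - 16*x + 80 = (x + 4)*(x^2 - 9*x + 20) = (x - 4)*(x + 4)*(x - 5)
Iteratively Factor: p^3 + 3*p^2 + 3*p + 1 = (p + 1)*(p^2 + 2*p + 1) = (p + 1)^2*(p + 1)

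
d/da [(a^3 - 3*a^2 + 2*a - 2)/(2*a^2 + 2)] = (a^4 + a^2 - 2*a + 2)/(2*(a^4 + 2*a^2 + 1))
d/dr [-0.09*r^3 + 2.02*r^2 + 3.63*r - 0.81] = -0.27*r^2 + 4.04*r + 3.63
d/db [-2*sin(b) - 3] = -2*cos(b)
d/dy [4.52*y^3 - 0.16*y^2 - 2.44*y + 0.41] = 13.56*y^2 - 0.32*y - 2.44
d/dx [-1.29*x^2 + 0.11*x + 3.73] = 0.11 - 2.58*x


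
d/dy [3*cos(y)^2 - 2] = -3*sin(2*y)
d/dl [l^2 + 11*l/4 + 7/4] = 2*l + 11/4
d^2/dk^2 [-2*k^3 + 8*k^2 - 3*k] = 16 - 12*k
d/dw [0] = 0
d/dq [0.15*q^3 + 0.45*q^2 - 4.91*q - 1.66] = 0.45*q^2 + 0.9*q - 4.91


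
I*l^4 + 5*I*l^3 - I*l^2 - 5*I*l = l*(l + 1)*(l + 5)*(I*l - I)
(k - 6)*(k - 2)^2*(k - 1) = k^4 - 11*k^3 + 38*k^2 - 52*k + 24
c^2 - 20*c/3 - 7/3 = (c - 7)*(c + 1/3)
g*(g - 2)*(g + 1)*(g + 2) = g^4 + g^3 - 4*g^2 - 4*g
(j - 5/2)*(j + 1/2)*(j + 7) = j^3 + 5*j^2 - 61*j/4 - 35/4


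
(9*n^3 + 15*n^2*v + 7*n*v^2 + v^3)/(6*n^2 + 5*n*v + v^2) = (3*n^2 + 4*n*v + v^2)/(2*n + v)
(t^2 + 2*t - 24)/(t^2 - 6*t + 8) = (t + 6)/(t - 2)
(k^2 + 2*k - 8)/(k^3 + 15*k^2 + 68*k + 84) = (k^2 + 2*k - 8)/(k^3 + 15*k^2 + 68*k + 84)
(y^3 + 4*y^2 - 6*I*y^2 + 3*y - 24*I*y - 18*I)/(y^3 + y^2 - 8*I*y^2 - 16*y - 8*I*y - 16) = (y^2 + y*(3 - 6*I) - 18*I)/(y^2 - 8*I*y - 16)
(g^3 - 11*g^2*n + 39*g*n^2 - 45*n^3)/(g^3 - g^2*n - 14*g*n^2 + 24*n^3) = (g^2 - 8*g*n + 15*n^2)/(g^2 + 2*g*n - 8*n^2)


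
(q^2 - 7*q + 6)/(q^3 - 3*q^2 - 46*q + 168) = (q - 1)/(q^2 + 3*q - 28)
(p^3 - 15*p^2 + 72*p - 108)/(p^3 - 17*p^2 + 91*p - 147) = (p^2 - 12*p + 36)/(p^2 - 14*p + 49)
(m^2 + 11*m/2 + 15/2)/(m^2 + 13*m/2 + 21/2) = (2*m + 5)/(2*m + 7)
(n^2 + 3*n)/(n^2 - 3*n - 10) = n*(n + 3)/(n^2 - 3*n - 10)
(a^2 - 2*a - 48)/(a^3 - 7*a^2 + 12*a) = (a^2 - 2*a - 48)/(a*(a^2 - 7*a + 12))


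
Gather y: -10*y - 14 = -10*y - 14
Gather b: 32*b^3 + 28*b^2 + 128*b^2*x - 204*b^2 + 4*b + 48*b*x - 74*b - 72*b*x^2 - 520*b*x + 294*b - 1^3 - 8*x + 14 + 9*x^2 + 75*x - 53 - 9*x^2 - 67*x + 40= 32*b^3 + b^2*(128*x - 176) + b*(-72*x^2 - 472*x + 224)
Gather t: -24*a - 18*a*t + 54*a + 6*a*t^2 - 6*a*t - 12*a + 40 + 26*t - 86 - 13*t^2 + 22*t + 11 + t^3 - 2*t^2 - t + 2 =18*a + t^3 + t^2*(6*a - 15) + t*(47 - 24*a) - 33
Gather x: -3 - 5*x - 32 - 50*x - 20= -55*x - 55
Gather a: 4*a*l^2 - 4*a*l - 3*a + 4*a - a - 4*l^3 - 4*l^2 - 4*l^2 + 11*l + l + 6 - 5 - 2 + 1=a*(4*l^2 - 4*l) - 4*l^3 - 8*l^2 + 12*l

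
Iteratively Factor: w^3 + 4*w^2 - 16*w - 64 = (w + 4)*(w^2 - 16) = (w + 4)^2*(w - 4)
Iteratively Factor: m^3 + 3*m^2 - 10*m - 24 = (m - 3)*(m^2 + 6*m + 8) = (m - 3)*(m + 2)*(m + 4)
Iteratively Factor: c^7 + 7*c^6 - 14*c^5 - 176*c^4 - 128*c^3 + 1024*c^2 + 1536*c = (c - 3)*(c^6 + 10*c^5 + 16*c^4 - 128*c^3 - 512*c^2 - 512*c) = (c - 3)*(c + 4)*(c^5 + 6*c^4 - 8*c^3 - 96*c^2 - 128*c) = c*(c - 3)*(c + 4)*(c^4 + 6*c^3 - 8*c^2 - 96*c - 128) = c*(c - 3)*(c + 4)^2*(c^3 + 2*c^2 - 16*c - 32) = c*(c - 3)*(c + 2)*(c + 4)^2*(c^2 - 16) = c*(c - 3)*(c + 2)*(c + 4)^3*(c - 4)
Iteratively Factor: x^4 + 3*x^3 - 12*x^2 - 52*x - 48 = (x - 4)*(x^3 + 7*x^2 + 16*x + 12) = (x - 4)*(x + 2)*(x^2 + 5*x + 6) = (x - 4)*(x + 2)^2*(x + 3)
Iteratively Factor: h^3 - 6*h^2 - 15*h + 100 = (h - 5)*(h^2 - h - 20) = (h - 5)*(h + 4)*(h - 5)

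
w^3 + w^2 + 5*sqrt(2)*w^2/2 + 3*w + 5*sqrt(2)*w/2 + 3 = (w + 1)*(w + sqrt(2))*(w + 3*sqrt(2)/2)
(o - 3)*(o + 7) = o^2 + 4*o - 21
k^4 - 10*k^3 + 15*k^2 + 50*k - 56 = (k - 7)*(k - 4)*(k - 1)*(k + 2)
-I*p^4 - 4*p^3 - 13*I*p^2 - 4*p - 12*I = (p - 6*I)*(p - I)*(p + 2*I)*(-I*p + 1)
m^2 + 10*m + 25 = (m + 5)^2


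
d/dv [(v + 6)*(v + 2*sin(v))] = v + (v + 6)*(2*cos(v) + 1) + 2*sin(v)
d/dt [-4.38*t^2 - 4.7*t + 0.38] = -8.76*t - 4.7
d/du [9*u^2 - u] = 18*u - 1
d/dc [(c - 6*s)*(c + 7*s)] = 2*c + s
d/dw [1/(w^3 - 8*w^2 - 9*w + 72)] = (-3*w^2 + 16*w + 9)/(w^3 - 8*w^2 - 9*w + 72)^2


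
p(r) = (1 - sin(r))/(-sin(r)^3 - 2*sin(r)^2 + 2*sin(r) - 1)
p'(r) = (1 - sin(r))*(3*sin(r)^2*cos(r) + 4*sin(r)*cos(r) - 2*cos(r))/(-sin(r)^3 - 2*sin(r)^2 + 2*sin(r) - 1)^2 - cos(r)/(-sin(r)^3 - 2*sin(r)^2 + 2*sin(r) - 1)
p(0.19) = -1.16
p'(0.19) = -0.45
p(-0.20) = -0.82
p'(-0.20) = -0.79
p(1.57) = -0.00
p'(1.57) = 0.00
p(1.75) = -0.01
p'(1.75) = -0.10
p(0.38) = -1.08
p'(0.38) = 1.41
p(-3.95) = -0.28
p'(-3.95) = -1.20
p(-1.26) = -0.51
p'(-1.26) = -0.04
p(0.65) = -0.53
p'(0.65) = 1.93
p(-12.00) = -0.71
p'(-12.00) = 2.20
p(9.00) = -1.00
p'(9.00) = -1.80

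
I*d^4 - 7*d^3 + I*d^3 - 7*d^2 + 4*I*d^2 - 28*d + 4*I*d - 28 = (d - 2*I)*(d + 2*I)*(d + 7*I)*(I*d + I)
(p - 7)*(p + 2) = p^2 - 5*p - 14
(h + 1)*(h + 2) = h^2 + 3*h + 2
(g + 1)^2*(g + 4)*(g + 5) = g^4 + 11*g^3 + 39*g^2 + 49*g + 20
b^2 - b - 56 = (b - 8)*(b + 7)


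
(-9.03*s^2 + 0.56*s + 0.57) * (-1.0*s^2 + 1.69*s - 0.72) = 9.03*s^4 - 15.8207*s^3 + 6.878*s^2 + 0.5601*s - 0.4104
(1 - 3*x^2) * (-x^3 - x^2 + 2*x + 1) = 3*x^5 + 3*x^4 - 7*x^3 - 4*x^2 + 2*x + 1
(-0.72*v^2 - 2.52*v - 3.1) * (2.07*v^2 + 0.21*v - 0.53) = -1.4904*v^4 - 5.3676*v^3 - 6.5646*v^2 + 0.6846*v + 1.643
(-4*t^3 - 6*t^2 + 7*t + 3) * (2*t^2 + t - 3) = -8*t^5 - 16*t^4 + 20*t^3 + 31*t^2 - 18*t - 9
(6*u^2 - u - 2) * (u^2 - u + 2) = 6*u^4 - 7*u^3 + 11*u^2 - 4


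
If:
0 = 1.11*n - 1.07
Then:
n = 0.96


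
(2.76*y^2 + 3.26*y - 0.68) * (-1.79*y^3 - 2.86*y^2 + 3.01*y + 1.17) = -4.9404*y^5 - 13.729*y^4 + 0.2012*y^3 + 14.9866*y^2 + 1.7674*y - 0.7956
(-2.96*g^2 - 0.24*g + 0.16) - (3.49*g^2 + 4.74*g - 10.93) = -6.45*g^2 - 4.98*g + 11.09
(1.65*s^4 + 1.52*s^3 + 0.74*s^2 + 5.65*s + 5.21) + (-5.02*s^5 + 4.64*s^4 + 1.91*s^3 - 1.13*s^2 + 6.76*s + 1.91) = -5.02*s^5 + 6.29*s^4 + 3.43*s^3 - 0.39*s^2 + 12.41*s + 7.12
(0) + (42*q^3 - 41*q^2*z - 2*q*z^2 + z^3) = 42*q^3 - 41*q^2*z - 2*q*z^2 + z^3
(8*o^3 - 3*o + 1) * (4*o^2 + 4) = 32*o^5 + 20*o^3 + 4*o^2 - 12*o + 4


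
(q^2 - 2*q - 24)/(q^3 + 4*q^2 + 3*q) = (q^2 - 2*q - 24)/(q*(q^2 + 4*q + 3))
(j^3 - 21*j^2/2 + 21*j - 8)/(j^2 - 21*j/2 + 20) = (2*j^2 - 5*j + 2)/(2*j - 5)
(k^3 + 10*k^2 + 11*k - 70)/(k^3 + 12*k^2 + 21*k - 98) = (k + 5)/(k + 7)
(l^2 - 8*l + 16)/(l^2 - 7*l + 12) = (l - 4)/(l - 3)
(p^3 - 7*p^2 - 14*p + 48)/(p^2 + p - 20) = (p^3 - 7*p^2 - 14*p + 48)/(p^2 + p - 20)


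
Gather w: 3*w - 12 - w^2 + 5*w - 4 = -w^2 + 8*w - 16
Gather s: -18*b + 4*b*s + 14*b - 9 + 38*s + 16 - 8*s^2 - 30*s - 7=-4*b - 8*s^2 + s*(4*b + 8)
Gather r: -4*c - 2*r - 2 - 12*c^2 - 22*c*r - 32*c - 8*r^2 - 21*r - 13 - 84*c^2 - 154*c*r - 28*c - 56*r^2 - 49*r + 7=-96*c^2 - 64*c - 64*r^2 + r*(-176*c - 72) - 8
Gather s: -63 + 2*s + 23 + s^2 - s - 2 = s^2 + s - 42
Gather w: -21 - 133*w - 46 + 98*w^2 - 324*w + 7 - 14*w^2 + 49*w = 84*w^2 - 408*w - 60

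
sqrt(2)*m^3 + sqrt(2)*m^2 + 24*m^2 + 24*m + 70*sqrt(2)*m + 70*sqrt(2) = (m + 5*sqrt(2))*(m + 7*sqrt(2))*(sqrt(2)*m + sqrt(2))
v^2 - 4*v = v*(v - 4)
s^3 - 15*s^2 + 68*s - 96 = (s - 8)*(s - 4)*(s - 3)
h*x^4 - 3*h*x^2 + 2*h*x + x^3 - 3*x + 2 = (x - 1)^2*(x + 2)*(h*x + 1)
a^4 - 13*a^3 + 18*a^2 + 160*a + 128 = (a - 8)^2*(a + 1)*(a + 2)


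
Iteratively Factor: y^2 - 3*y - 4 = (y + 1)*(y - 4)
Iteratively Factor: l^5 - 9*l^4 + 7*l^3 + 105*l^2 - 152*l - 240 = (l - 4)*(l^4 - 5*l^3 - 13*l^2 + 53*l + 60) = (l - 4)*(l + 1)*(l^3 - 6*l^2 - 7*l + 60) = (l - 4)^2*(l + 1)*(l^2 - 2*l - 15) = (l - 4)^2*(l + 1)*(l + 3)*(l - 5)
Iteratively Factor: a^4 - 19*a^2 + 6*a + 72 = (a + 2)*(a^3 - 2*a^2 - 15*a + 36) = (a + 2)*(a + 4)*(a^2 - 6*a + 9) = (a - 3)*(a + 2)*(a + 4)*(a - 3)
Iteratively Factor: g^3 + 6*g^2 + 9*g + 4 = (g + 4)*(g^2 + 2*g + 1) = (g + 1)*(g + 4)*(g + 1)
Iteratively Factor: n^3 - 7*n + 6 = (n + 3)*(n^2 - 3*n + 2) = (n - 1)*(n + 3)*(n - 2)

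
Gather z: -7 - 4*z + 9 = 2 - 4*z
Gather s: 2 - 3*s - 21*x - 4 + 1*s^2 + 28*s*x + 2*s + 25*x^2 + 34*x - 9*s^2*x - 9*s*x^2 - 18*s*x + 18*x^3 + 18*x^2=s^2*(1 - 9*x) + s*(-9*x^2 + 10*x - 1) + 18*x^3 + 43*x^2 + 13*x - 2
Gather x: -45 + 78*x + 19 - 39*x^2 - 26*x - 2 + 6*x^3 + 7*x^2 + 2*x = 6*x^3 - 32*x^2 + 54*x - 28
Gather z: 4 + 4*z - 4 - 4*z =0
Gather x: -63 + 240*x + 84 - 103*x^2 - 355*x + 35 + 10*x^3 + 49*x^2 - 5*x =10*x^3 - 54*x^2 - 120*x + 56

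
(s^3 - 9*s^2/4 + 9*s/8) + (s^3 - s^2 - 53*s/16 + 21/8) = 2*s^3 - 13*s^2/4 - 35*s/16 + 21/8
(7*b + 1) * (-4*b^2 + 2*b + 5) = -28*b^3 + 10*b^2 + 37*b + 5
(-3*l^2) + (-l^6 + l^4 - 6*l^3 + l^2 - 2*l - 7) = -l^6 + l^4 - 6*l^3 - 2*l^2 - 2*l - 7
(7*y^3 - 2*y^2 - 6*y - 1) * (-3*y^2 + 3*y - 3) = -21*y^5 + 27*y^4 - 9*y^3 - 9*y^2 + 15*y + 3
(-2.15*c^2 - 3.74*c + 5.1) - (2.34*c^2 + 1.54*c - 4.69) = -4.49*c^2 - 5.28*c + 9.79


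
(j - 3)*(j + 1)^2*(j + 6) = j^4 + 5*j^3 - 11*j^2 - 33*j - 18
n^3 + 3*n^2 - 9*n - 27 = (n - 3)*(n + 3)^2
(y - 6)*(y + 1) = y^2 - 5*y - 6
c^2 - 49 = (c - 7)*(c + 7)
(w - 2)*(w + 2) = w^2 - 4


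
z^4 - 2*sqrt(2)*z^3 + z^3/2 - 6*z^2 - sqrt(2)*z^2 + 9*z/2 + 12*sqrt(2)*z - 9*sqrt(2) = (z - 3/2)*(z - 1)*(z + 3)*(z - 2*sqrt(2))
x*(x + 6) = x^2 + 6*x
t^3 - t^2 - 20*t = t*(t - 5)*(t + 4)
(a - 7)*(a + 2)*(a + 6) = a^3 + a^2 - 44*a - 84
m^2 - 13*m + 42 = (m - 7)*(m - 6)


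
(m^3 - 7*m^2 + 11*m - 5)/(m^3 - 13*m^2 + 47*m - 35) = (m - 1)/(m - 7)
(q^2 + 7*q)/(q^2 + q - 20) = q*(q + 7)/(q^2 + q - 20)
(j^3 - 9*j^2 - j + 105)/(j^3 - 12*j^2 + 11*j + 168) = (j - 5)/(j - 8)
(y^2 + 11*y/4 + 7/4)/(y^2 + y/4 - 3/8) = 2*(4*y^2 + 11*y + 7)/(8*y^2 + 2*y - 3)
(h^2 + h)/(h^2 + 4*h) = (h + 1)/(h + 4)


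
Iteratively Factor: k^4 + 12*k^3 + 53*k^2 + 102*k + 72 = (k + 4)*(k^3 + 8*k^2 + 21*k + 18) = (k + 3)*(k + 4)*(k^2 + 5*k + 6) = (k + 2)*(k + 3)*(k + 4)*(k + 3)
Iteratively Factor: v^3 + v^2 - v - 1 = (v + 1)*(v^2 - 1) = (v - 1)*(v + 1)*(v + 1)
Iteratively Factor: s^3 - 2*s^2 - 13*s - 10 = (s + 2)*(s^2 - 4*s - 5) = (s - 5)*(s + 2)*(s + 1)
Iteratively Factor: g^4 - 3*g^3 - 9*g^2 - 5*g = (g)*(g^3 - 3*g^2 - 9*g - 5) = g*(g + 1)*(g^2 - 4*g - 5) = g*(g - 5)*(g + 1)*(g + 1)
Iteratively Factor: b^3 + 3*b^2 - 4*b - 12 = (b + 3)*(b^2 - 4) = (b - 2)*(b + 3)*(b + 2)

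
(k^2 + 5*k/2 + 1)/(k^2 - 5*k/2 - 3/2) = (k + 2)/(k - 3)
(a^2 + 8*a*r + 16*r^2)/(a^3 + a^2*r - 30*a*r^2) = (a^2 + 8*a*r + 16*r^2)/(a*(a^2 + a*r - 30*r^2))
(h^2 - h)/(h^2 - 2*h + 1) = h/(h - 1)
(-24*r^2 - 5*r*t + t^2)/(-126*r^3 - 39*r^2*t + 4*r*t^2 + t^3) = (8*r - t)/(42*r^2 - r*t - t^2)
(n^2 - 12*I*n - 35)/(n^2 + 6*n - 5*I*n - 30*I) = (n - 7*I)/(n + 6)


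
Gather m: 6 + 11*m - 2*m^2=-2*m^2 + 11*m + 6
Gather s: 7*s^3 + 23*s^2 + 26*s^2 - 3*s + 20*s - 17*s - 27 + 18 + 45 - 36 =7*s^3 + 49*s^2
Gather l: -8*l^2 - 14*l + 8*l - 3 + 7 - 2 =-8*l^2 - 6*l + 2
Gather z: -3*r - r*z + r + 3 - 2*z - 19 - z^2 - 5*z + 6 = -2*r - z^2 + z*(-r - 7) - 10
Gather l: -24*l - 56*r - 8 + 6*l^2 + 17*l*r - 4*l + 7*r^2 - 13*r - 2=6*l^2 + l*(17*r - 28) + 7*r^2 - 69*r - 10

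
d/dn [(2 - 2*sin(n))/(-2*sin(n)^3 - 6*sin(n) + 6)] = (3 - 2*sin(n))*sin(n)^2*cos(n)/(sin(n)^3 + 3*sin(n) - 3)^2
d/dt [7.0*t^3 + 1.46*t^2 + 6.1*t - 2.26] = 21.0*t^2 + 2.92*t + 6.1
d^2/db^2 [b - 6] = 0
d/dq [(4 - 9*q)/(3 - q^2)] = (-9*q^2 + 8*q - 27)/(q^4 - 6*q^2 + 9)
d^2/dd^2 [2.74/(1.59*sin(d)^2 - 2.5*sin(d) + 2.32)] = (-27.707976*sin(d)^4 + 32.6745*sin(d)^3 + 64.866212*sin(d)^2 - 81.241*sin(d) + 14.035376)/(1.59*sin(d)^2 - 2.5*sin(d) + 2.32)^3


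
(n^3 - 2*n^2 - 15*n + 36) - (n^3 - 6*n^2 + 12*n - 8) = 4*n^2 - 27*n + 44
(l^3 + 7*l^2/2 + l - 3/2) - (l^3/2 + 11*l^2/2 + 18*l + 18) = l^3/2 - 2*l^2 - 17*l - 39/2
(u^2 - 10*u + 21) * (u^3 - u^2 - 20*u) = u^5 - 11*u^4 + 11*u^3 + 179*u^2 - 420*u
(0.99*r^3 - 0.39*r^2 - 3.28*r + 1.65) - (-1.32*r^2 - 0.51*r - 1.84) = 0.99*r^3 + 0.93*r^2 - 2.77*r + 3.49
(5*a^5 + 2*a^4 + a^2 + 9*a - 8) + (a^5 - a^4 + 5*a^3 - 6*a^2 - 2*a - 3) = 6*a^5 + a^4 + 5*a^3 - 5*a^2 + 7*a - 11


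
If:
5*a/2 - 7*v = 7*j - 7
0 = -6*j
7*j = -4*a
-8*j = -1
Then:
No Solution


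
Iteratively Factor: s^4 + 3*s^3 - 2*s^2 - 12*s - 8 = (s + 2)*(s^3 + s^2 - 4*s - 4) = (s + 2)^2*(s^2 - s - 2) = (s - 2)*(s + 2)^2*(s + 1)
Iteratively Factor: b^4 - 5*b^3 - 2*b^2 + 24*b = (b)*(b^3 - 5*b^2 - 2*b + 24) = b*(b + 2)*(b^2 - 7*b + 12) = b*(b - 4)*(b + 2)*(b - 3)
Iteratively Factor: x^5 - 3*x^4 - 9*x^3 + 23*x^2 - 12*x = (x - 1)*(x^4 - 2*x^3 - 11*x^2 + 12*x) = (x - 4)*(x - 1)*(x^3 + 2*x^2 - 3*x) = x*(x - 4)*(x - 1)*(x^2 + 2*x - 3) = x*(x - 4)*(x - 1)*(x + 3)*(x - 1)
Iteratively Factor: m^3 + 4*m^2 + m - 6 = (m + 3)*(m^2 + m - 2) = (m - 1)*(m + 3)*(m + 2)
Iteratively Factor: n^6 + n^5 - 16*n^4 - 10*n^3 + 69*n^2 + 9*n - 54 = (n - 3)*(n^5 + 4*n^4 - 4*n^3 - 22*n^2 + 3*n + 18) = (n - 3)*(n - 2)*(n^4 + 6*n^3 + 8*n^2 - 6*n - 9) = (n - 3)*(n - 2)*(n + 3)*(n^3 + 3*n^2 - n - 3) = (n - 3)*(n - 2)*(n + 1)*(n + 3)*(n^2 + 2*n - 3) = (n - 3)*(n - 2)*(n - 1)*(n + 1)*(n + 3)*(n + 3)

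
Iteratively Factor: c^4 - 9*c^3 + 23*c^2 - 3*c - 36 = (c - 3)*(c^3 - 6*c^2 + 5*c + 12) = (c - 3)^2*(c^2 - 3*c - 4) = (c - 3)^2*(c + 1)*(c - 4)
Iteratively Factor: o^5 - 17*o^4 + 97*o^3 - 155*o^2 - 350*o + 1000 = (o - 5)*(o^4 - 12*o^3 + 37*o^2 + 30*o - 200) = (o - 5)*(o + 2)*(o^3 - 14*o^2 + 65*o - 100) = (o - 5)^2*(o + 2)*(o^2 - 9*o + 20) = (o - 5)^3*(o + 2)*(o - 4)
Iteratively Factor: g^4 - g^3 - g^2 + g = (g)*(g^3 - g^2 - g + 1) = g*(g + 1)*(g^2 - 2*g + 1) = g*(g - 1)*(g + 1)*(g - 1)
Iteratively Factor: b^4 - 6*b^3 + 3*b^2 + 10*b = (b)*(b^3 - 6*b^2 + 3*b + 10) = b*(b + 1)*(b^2 - 7*b + 10) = b*(b - 5)*(b + 1)*(b - 2)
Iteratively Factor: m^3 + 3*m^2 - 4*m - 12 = (m - 2)*(m^2 + 5*m + 6) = (m - 2)*(m + 2)*(m + 3)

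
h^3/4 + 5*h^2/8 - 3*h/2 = h*(h/4 + 1)*(h - 3/2)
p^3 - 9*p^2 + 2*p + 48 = (p - 8)*(p - 3)*(p + 2)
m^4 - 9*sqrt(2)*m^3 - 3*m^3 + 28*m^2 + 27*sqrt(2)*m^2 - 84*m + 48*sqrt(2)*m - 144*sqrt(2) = (m - 3)*(m - 6*sqrt(2))*(m - 4*sqrt(2))*(m + sqrt(2))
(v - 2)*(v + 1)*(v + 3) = v^3 + 2*v^2 - 5*v - 6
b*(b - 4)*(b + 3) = b^3 - b^2 - 12*b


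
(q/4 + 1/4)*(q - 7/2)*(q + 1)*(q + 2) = q^4/4 + q^3/8 - 9*q^2/4 - 31*q/8 - 7/4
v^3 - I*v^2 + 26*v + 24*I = (v - 6*I)*(v + I)*(v + 4*I)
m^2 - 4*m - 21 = (m - 7)*(m + 3)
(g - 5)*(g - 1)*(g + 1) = g^3 - 5*g^2 - g + 5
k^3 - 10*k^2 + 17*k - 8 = (k - 8)*(k - 1)^2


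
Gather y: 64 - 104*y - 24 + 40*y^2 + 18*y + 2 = 40*y^2 - 86*y + 42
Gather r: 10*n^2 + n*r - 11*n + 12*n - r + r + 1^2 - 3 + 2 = 10*n^2 + n*r + n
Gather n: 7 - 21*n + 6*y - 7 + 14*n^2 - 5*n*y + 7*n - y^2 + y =14*n^2 + n*(-5*y - 14) - y^2 + 7*y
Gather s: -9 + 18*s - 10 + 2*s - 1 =20*s - 20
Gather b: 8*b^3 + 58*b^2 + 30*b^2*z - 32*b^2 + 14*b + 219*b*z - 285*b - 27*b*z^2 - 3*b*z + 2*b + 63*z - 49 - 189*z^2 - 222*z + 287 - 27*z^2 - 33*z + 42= 8*b^3 + b^2*(30*z + 26) + b*(-27*z^2 + 216*z - 269) - 216*z^2 - 192*z + 280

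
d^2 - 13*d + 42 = (d - 7)*(d - 6)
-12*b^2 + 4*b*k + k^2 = (-2*b + k)*(6*b + k)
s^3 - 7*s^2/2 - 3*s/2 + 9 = (s - 3)*(s - 2)*(s + 3/2)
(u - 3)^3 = u^3 - 9*u^2 + 27*u - 27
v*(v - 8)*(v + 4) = v^3 - 4*v^2 - 32*v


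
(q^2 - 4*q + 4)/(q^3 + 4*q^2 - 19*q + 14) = (q - 2)/(q^2 + 6*q - 7)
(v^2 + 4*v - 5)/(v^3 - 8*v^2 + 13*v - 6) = (v + 5)/(v^2 - 7*v + 6)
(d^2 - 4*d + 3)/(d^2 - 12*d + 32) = (d^2 - 4*d + 3)/(d^2 - 12*d + 32)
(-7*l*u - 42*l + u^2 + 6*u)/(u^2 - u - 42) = (-7*l + u)/(u - 7)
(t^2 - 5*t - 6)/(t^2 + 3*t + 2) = (t - 6)/(t + 2)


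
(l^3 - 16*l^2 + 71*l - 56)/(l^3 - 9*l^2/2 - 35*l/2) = 2*(l^2 - 9*l + 8)/(l*(2*l + 5))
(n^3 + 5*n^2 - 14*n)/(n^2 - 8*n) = (n^2 + 5*n - 14)/(n - 8)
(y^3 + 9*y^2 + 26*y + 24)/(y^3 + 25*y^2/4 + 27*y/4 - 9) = 4*(y + 2)/(4*y - 3)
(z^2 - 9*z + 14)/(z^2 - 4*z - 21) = (z - 2)/(z + 3)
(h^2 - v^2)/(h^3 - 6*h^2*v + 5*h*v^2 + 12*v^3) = (h - v)/(h^2 - 7*h*v + 12*v^2)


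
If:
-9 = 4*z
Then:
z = -9/4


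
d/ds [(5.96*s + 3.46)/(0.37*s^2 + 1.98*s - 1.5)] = (2.2052*s^2 + 11.8008*s - (0.74*s + 1.98)*(5.96*s + 3.46) - 8.94)/(0.37*s^2 + 1.98*s - 1.5)^2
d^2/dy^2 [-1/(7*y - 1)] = -98/(7*y - 1)^3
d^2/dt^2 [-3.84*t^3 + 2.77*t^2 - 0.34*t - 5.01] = 5.54 - 23.04*t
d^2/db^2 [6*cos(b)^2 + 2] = -12*cos(2*b)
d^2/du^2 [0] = 0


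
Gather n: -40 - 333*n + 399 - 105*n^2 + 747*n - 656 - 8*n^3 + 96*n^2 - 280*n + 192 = -8*n^3 - 9*n^2 + 134*n - 105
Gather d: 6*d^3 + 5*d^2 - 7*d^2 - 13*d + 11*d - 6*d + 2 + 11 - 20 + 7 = 6*d^3 - 2*d^2 - 8*d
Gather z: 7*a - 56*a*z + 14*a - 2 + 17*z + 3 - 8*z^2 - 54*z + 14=21*a - 8*z^2 + z*(-56*a - 37) + 15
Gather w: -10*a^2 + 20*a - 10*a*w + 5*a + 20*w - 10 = -10*a^2 + 25*a + w*(20 - 10*a) - 10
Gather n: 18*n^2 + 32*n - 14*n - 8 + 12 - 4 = 18*n^2 + 18*n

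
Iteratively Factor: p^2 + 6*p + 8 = (p + 2)*(p + 4)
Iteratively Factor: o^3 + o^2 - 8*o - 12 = (o - 3)*(o^2 + 4*o + 4) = (o - 3)*(o + 2)*(o + 2)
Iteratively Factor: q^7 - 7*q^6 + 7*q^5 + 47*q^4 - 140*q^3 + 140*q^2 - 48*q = (q + 3)*(q^6 - 10*q^5 + 37*q^4 - 64*q^3 + 52*q^2 - 16*q) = (q - 1)*(q + 3)*(q^5 - 9*q^4 + 28*q^3 - 36*q^2 + 16*q) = (q - 2)*(q - 1)*(q + 3)*(q^4 - 7*q^3 + 14*q^2 - 8*q) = q*(q - 2)*(q - 1)*(q + 3)*(q^3 - 7*q^2 + 14*q - 8) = q*(q - 2)^2*(q - 1)*(q + 3)*(q^2 - 5*q + 4) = q*(q - 4)*(q - 2)^2*(q - 1)*(q + 3)*(q - 1)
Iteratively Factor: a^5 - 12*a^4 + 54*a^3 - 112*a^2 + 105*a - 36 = (a - 3)*(a^4 - 9*a^3 + 27*a^2 - 31*a + 12) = (a - 3)^2*(a^3 - 6*a^2 + 9*a - 4) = (a - 4)*(a - 3)^2*(a^2 - 2*a + 1) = (a - 4)*(a - 3)^2*(a - 1)*(a - 1)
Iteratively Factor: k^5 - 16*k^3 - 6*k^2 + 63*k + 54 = (k + 2)*(k^4 - 2*k^3 - 12*k^2 + 18*k + 27) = (k - 3)*(k + 2)*(k^3 + k^2 - 9*k - 9) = (k - 3)*(k + 2)*(k + 3)*(k^2 - 2*k - 3) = (k - 3)^2*(k + 2)*(k + 3)*(k + 1)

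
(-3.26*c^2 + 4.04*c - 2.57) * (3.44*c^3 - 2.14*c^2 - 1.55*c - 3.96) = -11.2144*c^5 + 20.874*c^4 - 12.4334*c^3 + 12.1474*c^2 - 12.0149*c + 10.1772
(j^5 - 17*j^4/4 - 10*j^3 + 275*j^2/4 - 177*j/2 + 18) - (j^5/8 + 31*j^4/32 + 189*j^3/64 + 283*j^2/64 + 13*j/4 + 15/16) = 7*j^5/8 - 167*j^4/32 - 829*j^3/64 + 4117*j^2/64 - 367*j/4 + 273/16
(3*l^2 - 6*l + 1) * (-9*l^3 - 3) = -27*l^5 + 54*l^4 - 9*l^3 - 9*l^2 + 18*l - 3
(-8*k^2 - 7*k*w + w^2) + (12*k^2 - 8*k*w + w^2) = 4*k^2 - 15*k*w + 2*w^2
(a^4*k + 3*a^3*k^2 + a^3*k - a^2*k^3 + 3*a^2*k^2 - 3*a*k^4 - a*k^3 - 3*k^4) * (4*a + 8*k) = 4*a^5*k + 20*a^4*k^2 + 4*a^4*k + 20*a^3*k^3 + 20*a^3*k^2 - 20*a^2*k^4 + 20*a^2*k^3 - 24*a*k^5 - 20*a*k^4 - 24*k^5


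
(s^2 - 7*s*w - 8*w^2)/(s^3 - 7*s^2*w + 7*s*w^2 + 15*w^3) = (s - 8*w)/(s^2 - 8*s*w + 15*w^2)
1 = 1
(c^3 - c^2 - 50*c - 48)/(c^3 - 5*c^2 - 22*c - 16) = (c + 6)/(c + 2)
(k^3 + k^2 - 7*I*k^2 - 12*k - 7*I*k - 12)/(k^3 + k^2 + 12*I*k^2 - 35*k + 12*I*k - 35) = (k^2 - 7*I*k - 12)/(k^2 + 12*I*k - 35)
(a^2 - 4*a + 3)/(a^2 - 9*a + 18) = (a - 1)/(a - 6)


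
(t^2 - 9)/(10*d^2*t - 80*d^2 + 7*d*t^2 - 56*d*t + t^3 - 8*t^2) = (t^2 - 9)/(10*d^2*t - 80*d^2 + 7*d*t^2 - 56*d*t + t^3 - 8*t^2)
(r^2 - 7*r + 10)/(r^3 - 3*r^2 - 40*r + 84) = (r - 5)/(r^2 - r - 42)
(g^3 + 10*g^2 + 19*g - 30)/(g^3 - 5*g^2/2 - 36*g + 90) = 2*(g^2 + 4*g - 5)/(2*g^2 - 17*g + 30)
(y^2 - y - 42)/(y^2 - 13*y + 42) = (y + 6)/(y - 6)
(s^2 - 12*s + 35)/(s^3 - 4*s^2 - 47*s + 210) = (s - 7)/(s^2 + s - 42)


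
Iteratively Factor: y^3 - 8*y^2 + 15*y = (y - 3)*(y^2 - 5*y) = y*(y - 3)*(y - 5)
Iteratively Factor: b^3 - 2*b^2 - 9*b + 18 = (b - 2)*(b^2 - 9) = (b - 3)*(b - 2)*(b + 3)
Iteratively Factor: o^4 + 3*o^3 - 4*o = (o - 1)*(o^3 + 4*o^2 + 4*o) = (o - 1)*(o + 2)*(o^2 + 2*o) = o*(o - 1)*(o + 2)*(o + 2)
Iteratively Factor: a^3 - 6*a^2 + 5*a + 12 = (a - 3)*(a^2 - 3*a - 4) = (a - 3)*(a + 1)*(a - 4)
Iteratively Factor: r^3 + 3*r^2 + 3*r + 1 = (r + 1)*(r^2 + 2*r + 1) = (r + 1)^2*(r + 1)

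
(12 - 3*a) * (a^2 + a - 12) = -3*a^3 + 9*a^2 + 48*a - 144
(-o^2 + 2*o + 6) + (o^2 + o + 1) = 3*o + 7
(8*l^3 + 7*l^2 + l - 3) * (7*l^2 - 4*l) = 56*l^5 + 17*l^4 - 21*l^3 - 25*l^2 + 12*l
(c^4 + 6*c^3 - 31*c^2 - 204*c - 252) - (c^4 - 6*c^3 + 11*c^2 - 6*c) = 12*c^3 - 42*c^2 - 198*c - 252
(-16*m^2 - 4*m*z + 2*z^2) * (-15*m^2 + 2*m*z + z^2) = 240*m^4 + 28*m^3*z - 54*m^2*z^2 + 2*z^4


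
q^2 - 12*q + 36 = (q - 6)^2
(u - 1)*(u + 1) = u^2 - 1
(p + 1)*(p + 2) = p^2 + 3*p + 2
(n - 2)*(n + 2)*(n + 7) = n^3 + 7*n^2 - 4*n - 28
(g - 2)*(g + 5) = g^2 + 3*g - 10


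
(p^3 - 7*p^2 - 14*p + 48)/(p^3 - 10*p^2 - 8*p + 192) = (p^2 + p - 6)/(p^2 - 2*p - 24)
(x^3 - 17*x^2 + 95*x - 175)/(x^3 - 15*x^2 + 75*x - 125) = (x - 7)/(x - 5)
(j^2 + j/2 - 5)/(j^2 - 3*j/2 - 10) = (j - 2)/(j - 4)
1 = 1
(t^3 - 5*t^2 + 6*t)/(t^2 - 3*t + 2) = t*(t - 3)/(t - 1)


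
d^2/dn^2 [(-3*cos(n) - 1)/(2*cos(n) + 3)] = 7*(3*cos(n) - cos(2*n) + 3)/(2*cos(n) + 3)^3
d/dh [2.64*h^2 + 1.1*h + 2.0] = 5.28*h + 1.1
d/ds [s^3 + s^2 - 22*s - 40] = 3*s^2 + 2*s - 22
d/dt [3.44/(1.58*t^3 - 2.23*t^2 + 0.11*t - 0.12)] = (-16.3056*t^2 + 15.3424*t - 0.3784)/(1.58*t^3 - 2.23*t^2 + 0.11*t - 0.12)^2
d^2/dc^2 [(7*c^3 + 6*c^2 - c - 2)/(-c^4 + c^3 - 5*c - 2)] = 2*(-7*c^9 - 18*c^8 + 24*c^7 + 251*c^6 + 216*c^5 - 33*c^4 - 254*c^3 - 252*c^2 - 72*c + 16)/(c^12 - 3*c^11 + 3*c^10 + 14*c^9 - 24*c^8 + 3*c^7 + 81*c^6 - 15*c^5 - 48*c^4 + 113*c^3 + 150*c^2 + 60*c + 8)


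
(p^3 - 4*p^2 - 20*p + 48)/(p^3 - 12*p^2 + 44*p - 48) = (p + 4)/(p - 4)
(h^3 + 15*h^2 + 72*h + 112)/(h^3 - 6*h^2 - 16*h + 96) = (h^2 + 11*h + 28)/(h^2 - 10*h + 24)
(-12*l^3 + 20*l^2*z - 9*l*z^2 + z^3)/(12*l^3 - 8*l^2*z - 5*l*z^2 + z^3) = (-2*l + z)/(2*l + z)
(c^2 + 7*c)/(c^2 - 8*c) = (c + 7)/(c - 8)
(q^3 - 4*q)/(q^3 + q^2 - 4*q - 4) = q/(q + 1)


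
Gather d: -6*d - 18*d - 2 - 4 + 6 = -24*d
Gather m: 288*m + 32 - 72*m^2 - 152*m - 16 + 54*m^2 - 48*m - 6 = -18*m^2 + 88*m + 10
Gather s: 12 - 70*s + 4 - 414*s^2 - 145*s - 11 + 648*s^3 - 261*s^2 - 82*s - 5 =648*s^3 - 675*s^2 - 297*s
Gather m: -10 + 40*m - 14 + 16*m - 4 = 56*m - 28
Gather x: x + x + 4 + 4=2*x + 8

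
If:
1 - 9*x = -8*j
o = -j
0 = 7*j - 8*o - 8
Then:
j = 8/15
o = -8/15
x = 79/135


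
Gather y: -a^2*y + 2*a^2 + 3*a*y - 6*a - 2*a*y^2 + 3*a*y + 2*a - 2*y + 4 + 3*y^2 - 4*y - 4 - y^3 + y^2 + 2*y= 2*a^2 - 4*a - y^3 + y^2*(4 - 2*a) + y*(-a^2 + 6*a - 4)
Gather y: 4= 4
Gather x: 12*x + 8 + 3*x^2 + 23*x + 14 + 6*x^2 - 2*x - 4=9*x^2 + 33*x + 18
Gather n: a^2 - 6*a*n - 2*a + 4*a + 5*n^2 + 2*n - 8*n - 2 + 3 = a^2 + 2*a + 5*n^2 + n*(-6*a - 6) + 1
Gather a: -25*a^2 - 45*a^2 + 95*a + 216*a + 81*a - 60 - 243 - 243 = -70*a^2 + 392*a - 546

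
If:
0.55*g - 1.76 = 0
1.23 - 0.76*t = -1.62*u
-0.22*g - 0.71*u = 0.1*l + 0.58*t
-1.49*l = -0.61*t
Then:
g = 3.20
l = -0.07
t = -0.17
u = -0.84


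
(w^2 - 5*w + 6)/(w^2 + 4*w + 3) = (w^2 - 5*w + 6)/(w^2 + 4*w + 3)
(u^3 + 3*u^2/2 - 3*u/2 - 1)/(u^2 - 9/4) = 2*(2*u^3 + 3*u^2 - 3*u - 2)/(4*u^2 - 9)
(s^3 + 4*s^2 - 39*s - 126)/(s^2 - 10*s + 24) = (s^2 + 10*s + 21)/(s - 4)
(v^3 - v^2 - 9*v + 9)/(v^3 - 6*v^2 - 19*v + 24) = (v - 3)/(v - 8)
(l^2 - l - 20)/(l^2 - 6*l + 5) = (l + 4)/(l - 1)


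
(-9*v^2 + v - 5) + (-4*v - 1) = -9*v^2 - 3*v - 6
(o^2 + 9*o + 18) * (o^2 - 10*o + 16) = o^4 - o^3 - 56*o^2 - 36*o + 288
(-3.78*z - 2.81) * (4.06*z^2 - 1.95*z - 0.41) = -15.3468*z^3 - 4.0376*z^2 + 7.0293*z + 1.1521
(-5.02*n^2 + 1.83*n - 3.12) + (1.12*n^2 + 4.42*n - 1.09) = -3.9*n^2 + 6.25*n - 4.21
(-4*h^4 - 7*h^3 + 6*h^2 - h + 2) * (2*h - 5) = -8*h^5 + 6*h^4 + 47*h^3 - 32*h^2 + 9*h - 10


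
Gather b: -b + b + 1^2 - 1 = 0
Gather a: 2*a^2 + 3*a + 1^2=2*a^2 + 3*a + 1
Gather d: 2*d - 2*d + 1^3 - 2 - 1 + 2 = 0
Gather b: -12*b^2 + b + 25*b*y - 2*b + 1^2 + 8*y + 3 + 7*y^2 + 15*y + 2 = -12*b^2 + b*(25*y - 1) + 7*y^2 + 23*y + 6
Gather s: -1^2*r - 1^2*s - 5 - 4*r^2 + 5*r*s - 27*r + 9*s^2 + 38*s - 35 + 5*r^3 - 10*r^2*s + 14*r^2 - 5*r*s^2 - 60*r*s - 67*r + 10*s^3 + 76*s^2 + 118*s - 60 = 5*r^3 + 10*r^2 - 95*r + 10*s^3 + s^2*(85 - 5*r) + s*(-10*r^2 - 55*r + 155) - 100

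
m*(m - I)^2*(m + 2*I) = m^4 + 3*m^2 - 2*I*m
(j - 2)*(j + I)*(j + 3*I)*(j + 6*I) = j^4 - 2*j^3 + 10*I*j^3 - 27*j^2 - 20*I*j^2 + 54*j - 18*I*j + 36*I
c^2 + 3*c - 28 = (c - 4)*(c + 7)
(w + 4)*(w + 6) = w^2 + 10*w + 24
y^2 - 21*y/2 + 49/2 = (y - 7)*(y - 7/2)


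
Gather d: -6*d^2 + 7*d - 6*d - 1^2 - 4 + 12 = -6*d^2 + d + 7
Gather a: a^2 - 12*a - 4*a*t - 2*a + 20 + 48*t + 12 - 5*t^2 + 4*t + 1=a^2 + a*(-4*t - 14) - 5*t^2 + 52*t + 33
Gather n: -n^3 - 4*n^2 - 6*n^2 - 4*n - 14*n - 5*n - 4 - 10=-n^3 - 10*n^2 - 23*n - 14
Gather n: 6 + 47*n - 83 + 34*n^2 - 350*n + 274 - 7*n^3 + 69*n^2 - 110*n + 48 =-7*n^3 + 103*n^2 - 413*n + 245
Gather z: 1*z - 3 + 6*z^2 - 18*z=6*z^2 - 17*z - 3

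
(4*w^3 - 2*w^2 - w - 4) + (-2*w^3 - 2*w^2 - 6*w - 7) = 2*w^3 - 4*w^2 - 7*w - 11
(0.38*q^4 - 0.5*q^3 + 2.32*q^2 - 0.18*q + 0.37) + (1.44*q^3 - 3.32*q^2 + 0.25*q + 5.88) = 0.38*q^4 + 0.94*q^3 - 1.0*q^2 + 0.07*q + 6.25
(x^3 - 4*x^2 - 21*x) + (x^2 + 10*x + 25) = x^3 - 3*x^2 - 11*x + 25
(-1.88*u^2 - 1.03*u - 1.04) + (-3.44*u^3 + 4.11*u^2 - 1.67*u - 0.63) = -3.44*u^3 + 2.23*u^2 - 2.7*u - 1.67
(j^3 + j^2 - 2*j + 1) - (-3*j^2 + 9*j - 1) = j^3 + 4*j^2 - 11*j + 2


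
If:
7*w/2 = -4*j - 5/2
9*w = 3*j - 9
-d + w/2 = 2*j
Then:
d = -53/62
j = 6/31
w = -29/31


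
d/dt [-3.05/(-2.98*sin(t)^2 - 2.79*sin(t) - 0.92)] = -(18.178*sin(t) + 8.5095)*cos(t)/(2.98*sin(t)^2 + 2.79*sin(t) + 0.92)^2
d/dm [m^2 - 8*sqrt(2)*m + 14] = 2*m - 8*sqrt(2)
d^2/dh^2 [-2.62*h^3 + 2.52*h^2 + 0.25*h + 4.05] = 5.04 - 15.72*h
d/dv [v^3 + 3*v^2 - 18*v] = 3*v^2 + 6*v - 18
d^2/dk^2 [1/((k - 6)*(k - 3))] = 2*((k - 6)^2 + (k - 6)*(k - 3) + (k - 3)^2)/((k - 6)^3*(k - 3)^3)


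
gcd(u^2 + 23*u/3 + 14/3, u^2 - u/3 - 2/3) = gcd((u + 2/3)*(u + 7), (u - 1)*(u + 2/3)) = u + 2/3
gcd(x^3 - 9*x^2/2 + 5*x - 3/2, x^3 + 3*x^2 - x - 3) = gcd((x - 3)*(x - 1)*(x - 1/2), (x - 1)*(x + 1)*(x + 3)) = x - 1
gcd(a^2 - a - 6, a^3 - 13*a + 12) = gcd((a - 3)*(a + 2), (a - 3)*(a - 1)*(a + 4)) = a - 3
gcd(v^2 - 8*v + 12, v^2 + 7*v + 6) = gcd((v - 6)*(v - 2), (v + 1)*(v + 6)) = 1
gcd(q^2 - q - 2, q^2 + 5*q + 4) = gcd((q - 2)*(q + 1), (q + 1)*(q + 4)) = q + 1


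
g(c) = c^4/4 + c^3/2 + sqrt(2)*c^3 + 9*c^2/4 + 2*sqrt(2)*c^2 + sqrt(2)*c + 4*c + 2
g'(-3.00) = -0.37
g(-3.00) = 0.03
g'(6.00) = 489.09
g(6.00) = 954.78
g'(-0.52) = 1.54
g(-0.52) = 0.31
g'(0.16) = 7.19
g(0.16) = 3.00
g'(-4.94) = -25.17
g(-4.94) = 17.30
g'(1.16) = 26.48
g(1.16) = 18.55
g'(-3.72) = -4.38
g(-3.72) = 1.47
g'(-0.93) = 0.13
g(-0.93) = 0.00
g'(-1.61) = -0.23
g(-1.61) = 0.14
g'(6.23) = 533.38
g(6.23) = 1072.31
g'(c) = c^3 + 3*c^2/2 + 3*sqrt(2)*c^2 + 9*c/2 + 4*sqrt(2)*c + sqrt(2) + 4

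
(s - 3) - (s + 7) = -10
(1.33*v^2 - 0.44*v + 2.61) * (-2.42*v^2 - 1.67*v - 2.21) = -3.2186*v^4 - 1.1563*v^3 - 8.5207*v^2 - 3.3863*v - 5.7681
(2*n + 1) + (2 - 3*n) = 3 - n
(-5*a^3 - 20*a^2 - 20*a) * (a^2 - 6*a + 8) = -5*a^5 + 10*a^4 + 60*a^3 - 40*a^2 - 160*a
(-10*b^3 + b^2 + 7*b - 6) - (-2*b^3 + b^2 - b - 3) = -8*b^3 + 8*b - 3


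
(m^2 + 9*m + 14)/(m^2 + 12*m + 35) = (m + 2)/(m + 5)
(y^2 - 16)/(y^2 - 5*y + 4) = (y + 4)/(y - 1)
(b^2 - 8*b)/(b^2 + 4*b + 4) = b*(b - 8)/(b^2 + 4*b + 4)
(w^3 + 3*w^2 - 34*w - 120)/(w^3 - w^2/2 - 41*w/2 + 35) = 2*(w^2 - 2*w - 24)/(2*w^2 - 11*w + 14)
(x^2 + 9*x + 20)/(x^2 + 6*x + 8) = (x + 5)/(x + 2)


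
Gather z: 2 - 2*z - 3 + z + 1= -z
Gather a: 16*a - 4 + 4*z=16*a + 4*z - 4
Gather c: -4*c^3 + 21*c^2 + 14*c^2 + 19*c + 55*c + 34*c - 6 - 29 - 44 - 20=-4*c^3 + 35*c^2 + 108*c - 99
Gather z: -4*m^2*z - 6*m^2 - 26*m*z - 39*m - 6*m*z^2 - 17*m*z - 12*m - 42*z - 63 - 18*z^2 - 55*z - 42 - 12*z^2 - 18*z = -6*m^2 - 51*m + z^2*(-6*m - 30) + z*(-4*m^2 - 43*m - 115) - 105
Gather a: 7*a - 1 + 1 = 7*a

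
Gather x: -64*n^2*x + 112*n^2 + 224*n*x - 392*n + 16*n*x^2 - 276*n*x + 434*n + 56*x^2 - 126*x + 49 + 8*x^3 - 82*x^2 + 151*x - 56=112*n^2 + 42*n + 8*x^3 + x^2*(16*n - 26) + x*(-64*n^2 - 52*n + 25) - 7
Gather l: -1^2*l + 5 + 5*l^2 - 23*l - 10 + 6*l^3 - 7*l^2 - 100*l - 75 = 6*l^3 - 2*l^2 - 124*l - 80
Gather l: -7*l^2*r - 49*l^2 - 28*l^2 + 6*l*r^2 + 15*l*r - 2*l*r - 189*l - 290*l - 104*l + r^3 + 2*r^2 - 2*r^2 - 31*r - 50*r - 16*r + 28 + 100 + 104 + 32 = l^2*(-7*r - 77) + l*(6*r^2 + 13*r - 583) + r^3 - 97*r + 264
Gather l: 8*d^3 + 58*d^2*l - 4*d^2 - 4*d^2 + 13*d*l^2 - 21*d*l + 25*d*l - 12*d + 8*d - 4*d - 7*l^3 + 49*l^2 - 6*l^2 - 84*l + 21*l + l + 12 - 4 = 8*d^3 - 8*d^2 - 8*d - 7*l^3 + l^2*(13*d + 43) + l*(58*d^2 + 4*d - 62) + 8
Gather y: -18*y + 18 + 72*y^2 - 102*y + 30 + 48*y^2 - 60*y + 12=120*y^2 - 180*y + 60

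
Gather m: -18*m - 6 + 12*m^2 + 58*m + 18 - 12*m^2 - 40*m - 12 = 0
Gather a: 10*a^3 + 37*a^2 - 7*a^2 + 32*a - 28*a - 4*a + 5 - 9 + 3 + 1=10*a^3 + 30*a^2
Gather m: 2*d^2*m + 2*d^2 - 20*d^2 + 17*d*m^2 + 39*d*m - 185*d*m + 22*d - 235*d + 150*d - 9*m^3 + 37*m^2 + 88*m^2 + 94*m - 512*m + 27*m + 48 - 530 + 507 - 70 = -18*d^2 - 63*d - 9*m^3 + m^2*(17*d + 125) + m*(2*d^2 - 146*d - 391) - 45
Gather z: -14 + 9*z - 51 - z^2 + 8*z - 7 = -z^2 + 17*z - 72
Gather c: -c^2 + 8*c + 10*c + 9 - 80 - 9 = -c^2 + 18*c - 80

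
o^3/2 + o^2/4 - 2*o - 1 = (o/2 + 1)*(o - 2)*(o + 1/2)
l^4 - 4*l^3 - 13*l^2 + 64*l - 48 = (l - 4)*(l - 3)*(l - 1)*(l + 4)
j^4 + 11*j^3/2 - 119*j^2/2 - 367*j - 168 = (j - 8)*(j + 1/2)*(j + 6)*(j + 7)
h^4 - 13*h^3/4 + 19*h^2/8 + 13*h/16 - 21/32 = (h - 7/4)*(h - 3/2)*(h - 1/2)*(h + 1/2)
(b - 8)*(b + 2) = b^2 - 6*b - 16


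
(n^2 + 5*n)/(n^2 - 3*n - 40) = n/(n - 8)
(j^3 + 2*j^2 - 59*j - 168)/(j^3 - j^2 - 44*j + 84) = (j^2 - 5*j - 24)/(j^2 - 8*j + 12)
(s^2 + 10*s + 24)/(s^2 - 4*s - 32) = (s + 6)/(s - 8)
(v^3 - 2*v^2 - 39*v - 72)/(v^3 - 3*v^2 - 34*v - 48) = (v + 3)/(v + 2)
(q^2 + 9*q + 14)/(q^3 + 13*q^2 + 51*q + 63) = (q + 2)/(q^2 + 6*q + 9)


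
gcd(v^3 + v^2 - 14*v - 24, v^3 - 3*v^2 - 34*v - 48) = v^2 + 5*v + 6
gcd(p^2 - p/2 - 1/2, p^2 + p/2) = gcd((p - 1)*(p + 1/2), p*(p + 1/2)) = p + 1/2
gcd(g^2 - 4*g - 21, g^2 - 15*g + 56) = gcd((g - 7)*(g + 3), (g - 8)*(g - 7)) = g - 7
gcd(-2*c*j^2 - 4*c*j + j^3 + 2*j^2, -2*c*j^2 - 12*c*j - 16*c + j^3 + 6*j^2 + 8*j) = 2*c*j + 4*c - j^2 - 2*j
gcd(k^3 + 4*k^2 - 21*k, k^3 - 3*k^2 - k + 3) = k - 3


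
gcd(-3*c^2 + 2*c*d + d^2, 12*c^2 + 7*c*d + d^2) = 3*c + d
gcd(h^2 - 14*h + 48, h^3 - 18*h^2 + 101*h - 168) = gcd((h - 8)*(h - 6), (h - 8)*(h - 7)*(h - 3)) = h - 8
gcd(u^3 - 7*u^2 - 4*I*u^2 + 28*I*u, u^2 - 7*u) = u^2 - 7*u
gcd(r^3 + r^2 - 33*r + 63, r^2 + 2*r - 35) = r + 7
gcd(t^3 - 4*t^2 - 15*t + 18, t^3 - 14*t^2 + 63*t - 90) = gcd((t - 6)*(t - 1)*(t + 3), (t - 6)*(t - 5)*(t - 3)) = t - 6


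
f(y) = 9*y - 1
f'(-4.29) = 9.00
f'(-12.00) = 9.00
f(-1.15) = -11.35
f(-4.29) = -39.61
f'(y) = 9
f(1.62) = 13.58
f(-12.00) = -109.00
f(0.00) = -1.00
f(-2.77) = -25.93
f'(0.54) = 9.00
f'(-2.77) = 9.00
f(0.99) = 7.91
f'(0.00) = 9.00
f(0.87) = 6.83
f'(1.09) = 9.00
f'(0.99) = 9.00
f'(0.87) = 9.00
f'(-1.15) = 9.00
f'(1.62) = 9.00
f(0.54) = 3.86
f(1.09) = 8.81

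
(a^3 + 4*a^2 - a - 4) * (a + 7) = a^4 + 11*a^3 + 27*a^2 - 11*a - 28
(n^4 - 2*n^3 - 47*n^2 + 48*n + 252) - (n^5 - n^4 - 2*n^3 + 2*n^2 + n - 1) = -n^5 + 2*n^4 - 49*n^2 + 47*n + 253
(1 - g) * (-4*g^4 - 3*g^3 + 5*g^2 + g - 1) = 4*g^5 - g^4 - 8*g^3 + 4*g^2 + 2*g - 1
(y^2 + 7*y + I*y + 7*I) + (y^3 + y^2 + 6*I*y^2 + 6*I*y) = y^3 + 2*y^2 + 6*I*y^2 + 7*y + 7*I*y + 7*I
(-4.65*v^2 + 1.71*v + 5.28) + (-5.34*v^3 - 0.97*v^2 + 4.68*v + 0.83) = -5.34*v^3 - 5.62*v^2 + 6.39*v + 6.11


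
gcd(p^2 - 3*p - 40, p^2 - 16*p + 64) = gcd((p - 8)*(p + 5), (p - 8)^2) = p - 8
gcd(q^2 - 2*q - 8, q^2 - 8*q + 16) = q - 4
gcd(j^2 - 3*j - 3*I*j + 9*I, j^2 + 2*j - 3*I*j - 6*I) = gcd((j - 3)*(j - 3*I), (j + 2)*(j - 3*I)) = j - 3*I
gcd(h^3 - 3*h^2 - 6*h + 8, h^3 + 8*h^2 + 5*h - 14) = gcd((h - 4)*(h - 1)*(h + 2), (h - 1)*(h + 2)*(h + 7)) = h^2 + h - 2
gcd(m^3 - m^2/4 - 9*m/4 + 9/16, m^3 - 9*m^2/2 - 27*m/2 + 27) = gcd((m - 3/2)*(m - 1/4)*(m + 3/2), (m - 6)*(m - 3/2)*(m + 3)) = m - 3/2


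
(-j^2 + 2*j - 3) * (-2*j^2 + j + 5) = 2*j^4 - 5*j^3 + 3*j^2 + 7*j - 15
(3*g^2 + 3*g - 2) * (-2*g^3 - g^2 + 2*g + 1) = -6*g^5 - 9*g^4 + 7*g^3 + 11*g^2 - g - 2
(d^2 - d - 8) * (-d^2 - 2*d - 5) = -d^4 - d^3 + 5*d^2 + 21*d + 40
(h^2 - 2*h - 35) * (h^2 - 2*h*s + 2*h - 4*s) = h^4 - 2*h^3*s - 39*h^2 + 78*h*s - 70*h + 140*s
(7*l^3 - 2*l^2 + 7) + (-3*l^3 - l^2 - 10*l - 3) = 4*l^3 - 3*l^2 - 10*l + 4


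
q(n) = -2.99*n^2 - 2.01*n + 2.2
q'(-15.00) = 87.69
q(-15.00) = -640.40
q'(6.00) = -37.89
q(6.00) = -117.50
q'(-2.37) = 12.16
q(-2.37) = -9.83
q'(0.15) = -2.91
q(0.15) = 1.83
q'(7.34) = -45.90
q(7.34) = -173.64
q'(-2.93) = 15.51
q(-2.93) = -17.58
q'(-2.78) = 14.61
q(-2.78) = -15.32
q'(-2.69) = 14.08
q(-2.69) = -14.03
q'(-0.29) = -0.28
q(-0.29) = 2.53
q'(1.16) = -8.95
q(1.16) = -4.15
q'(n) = -5.98*n - 2.01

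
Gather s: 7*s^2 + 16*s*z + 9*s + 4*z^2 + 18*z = 7*s^2 + s*(16*z + 9) + 4*z^2 + 18*z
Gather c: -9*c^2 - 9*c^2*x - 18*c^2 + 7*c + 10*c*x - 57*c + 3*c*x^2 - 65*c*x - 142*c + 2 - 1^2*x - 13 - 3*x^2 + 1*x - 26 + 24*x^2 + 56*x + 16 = c^2*(-9*x - 27) + c*(3*x^2 - 55*x - 192) + 21*x^2 + 56*x - 21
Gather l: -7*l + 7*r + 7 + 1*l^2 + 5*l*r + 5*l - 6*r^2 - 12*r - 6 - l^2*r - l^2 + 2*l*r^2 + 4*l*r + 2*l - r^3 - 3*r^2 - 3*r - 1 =-l^2*r + l*(2*r^2 + 9*r) - r^3 - 9*r^2 - 8*r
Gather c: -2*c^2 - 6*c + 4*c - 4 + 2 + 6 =-2*c^2 - 2*c + 4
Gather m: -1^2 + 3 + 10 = 12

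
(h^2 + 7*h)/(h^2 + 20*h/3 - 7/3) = 3*h/(3*h - 1)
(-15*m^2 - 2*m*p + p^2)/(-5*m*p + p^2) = (3*m + p)/p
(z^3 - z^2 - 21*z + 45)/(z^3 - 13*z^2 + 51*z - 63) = (z + 5)/(z - 7)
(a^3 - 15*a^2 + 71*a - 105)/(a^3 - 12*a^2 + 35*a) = (a - 3)/a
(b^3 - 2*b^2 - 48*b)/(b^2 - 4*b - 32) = b*(b + 6)/(b + 4)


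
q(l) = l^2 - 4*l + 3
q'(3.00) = 2.00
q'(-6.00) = -16.00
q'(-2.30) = -8.60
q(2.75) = -0.44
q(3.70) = 1.89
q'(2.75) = 1.50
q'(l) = 2*l - 4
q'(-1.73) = -7.46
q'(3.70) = 3.40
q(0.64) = 0.85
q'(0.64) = -2.72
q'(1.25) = -1.50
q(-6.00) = 63.00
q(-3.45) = 28.70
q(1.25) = -0.44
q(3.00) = 0.00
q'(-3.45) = -10.90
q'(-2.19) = -8.38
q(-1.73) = 12.91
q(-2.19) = 16.56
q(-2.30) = 17.49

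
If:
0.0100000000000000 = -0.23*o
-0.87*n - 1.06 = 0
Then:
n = -1.22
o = -0.04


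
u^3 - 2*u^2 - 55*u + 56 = (u - 8)*(u - 1)*(u + 7)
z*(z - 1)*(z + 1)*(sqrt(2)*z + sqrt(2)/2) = sqrt(2)*z^4 + sqrt(2)*z^3/2 - sqrt(2)*z^2 - sqrt(2)*z/2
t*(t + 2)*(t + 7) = t^3 + 9*t^2 + 14*t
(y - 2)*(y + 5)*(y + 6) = y^3 + 9*y^2 + 8*y - 60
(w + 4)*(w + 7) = w^2 + 11*w + 28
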